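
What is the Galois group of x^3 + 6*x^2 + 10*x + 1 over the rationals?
Gal(K/Q) = S_3 (symmetric group of order 6)

Compute the discriminant of x^3 + (6)*x^2 + (10)*x + (1): Δ = -211. Since Δ is not a rational square, the Galois group is not contained in A_3; it must be the full S_3 (irreducibility of the cubic rules out anything smaller).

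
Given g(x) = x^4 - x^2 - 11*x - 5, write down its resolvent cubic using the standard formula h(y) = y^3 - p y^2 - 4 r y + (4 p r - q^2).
h(y) = y^3 + y^2 + 20*y - 101

Identify coefficients: p = -1, q = -11, r = -5.
Plug into h(y) = y^3 - p y^2 - 4 r y + (4 p r - q^2):
  h(y) = y^3 - (-1) y^2 - 4*(-5) y + (4*(-1)*(-5) - (-11)^2)
       = y^3 + (1) y^2 + (20) y + (-101).
Simplifying: h(y) = y^3 + y^2 + 20*y - 101.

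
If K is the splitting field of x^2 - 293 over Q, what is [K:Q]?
[K:Q] = 2

The polynomial x^2 - 293 is irreducible over Q since 293 is not a perfect square. Its splitting field is Q(sqrt(293)), which has degree 2 over Q.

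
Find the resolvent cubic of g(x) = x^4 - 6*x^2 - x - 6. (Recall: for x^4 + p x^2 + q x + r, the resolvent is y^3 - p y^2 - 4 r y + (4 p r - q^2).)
h(y) = y^3 + 6*y^2 + 24*y + 143

Identify coefficients: p = -6, q = -1, r = -6.
Plug into h(y) = y^3 - p y^2 - 4 r y + (4 p r - q^2):
  h(y) = y^3 - (-6) y^2 - 4*(-6) y + (4*(-6)*(-6) - (-1)^2)
       = y^3 + (6) y^2 + (24) y + (143).
Simplifying: h(y) = y^3 + 6*y^2 + 24*y + 143.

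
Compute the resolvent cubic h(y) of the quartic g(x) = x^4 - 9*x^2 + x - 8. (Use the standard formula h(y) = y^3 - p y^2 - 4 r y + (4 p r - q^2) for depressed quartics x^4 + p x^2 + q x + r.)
h(y) = y^3 + 9*y^2 + 32*y + 287

Identify coefficients: p = -9, q = 1, r = -8.
Plug into h(y) = y^3 - p y^2 - 4 r y + (4 p r - q^2):
  h(y) = y^3 - (-9) y^2 - 4*(-8) y + (4*(-9)*(-8) - (1)^2)
       = y^3 + (9) y^2 + (32) y + (287).
Simplifying: h(y) = y^3 + 9*y^2 + 32*y + 287.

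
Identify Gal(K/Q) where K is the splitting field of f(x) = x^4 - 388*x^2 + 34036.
Gal(K/Q) = V_4 (Klein four-group, Z/2Z × Z/2Z)

f factors as (x^2 - 134)(x^2 - 254), so the splitting field is K = Q(sqrt(134), sqrt(254)). The elements 134, 254, 34036 are all non-squares in Q, so sqrt(134) and sqrt(254) generate independent quadratic extensions. Thus [K:Q] = 4 and Gal(K/Q) is generated by the two order-2 automorphisms sqrt(134) ↦ -sqrt(134) and sqrt(254) ↦ -sqrt(254), giving V_4.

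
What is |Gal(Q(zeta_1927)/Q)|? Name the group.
|Gal(Q(zeta_1927)/Q)| = phi(1927) = 1840; group ≅ (Z/1927Z)^* ≅ Z/40Z × Z/46Z

The n-th cyclotomic polynomial Φ_1927(x) is the minimal polynomial of zeta_1927 over Q and has degree phi(1927) = 1840. So Q(zeta_1927) is a degree-1840 Galois extension with Galois group (Z/1927Z)^*. By CRT, (Z/1927Z)^* ≅ (Z/41Z)^* × (Z/47Z)^*. Each prime-power unit group is (Z/41Z)^* ≅ Z/40Z; (Z/47Z)^* ≅ Z/46Z. Hence Gal(Q(zeta_1927)/Q) ≅ Z/40Z × Z/46Z.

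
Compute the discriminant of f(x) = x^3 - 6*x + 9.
Δ = -1323

For a depressed cubic x^3 + p x + q the discriminant is Δ = -4 p^3 - 27 q^2 = -4*(-6)^3 - 27*(9)^2 = 864 - 2187 = -1323.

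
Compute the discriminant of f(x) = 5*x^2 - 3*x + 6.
Δ = -111

For a quadratic a x^2 + b x + c the discriminant is Δ = b^2 - 4ac = (-3)^2 - 4*(5)*(6) = 9 - (120) = -111.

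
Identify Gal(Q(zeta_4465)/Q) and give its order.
|Gal(Q(zeta_4465)/Q)| = phi(4465) = 3312; group ≅ (Z/4465Z)^* ≅ Z/4Z × Z/18Z × Z/46Z

The n-th cyclotomic polynomial Φ_4465(x) is the minimal polynomial of zeta_4465 over Q and has degree phi(4465) = 3312. So Q(zeta_4465) is a degree-3312 Galois extension with Galois group (Z/4465Z)^*. By CRT, (Z/4465Z)^* ≅ (Z/5Z)^* × (Z/19Z)^* × (Z/47Z)^*. Each prime-power unit group is (Z/5Z)^* ≅ Z/4Z; (Z/19Z)^* ≅ Z/18Z; (Z/47Z)^* ≅ Z/46Z. Hence Gal(Q(zeta_4465)/Q) ≅ Z/4Z × Z/18Z × Z/46Z.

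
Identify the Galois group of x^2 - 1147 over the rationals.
Gal(K/Q) = Z/2Z (cyclic of order 2)

x^2 - 1147 is irreducible over Q since 1147 is not a rational square. The splitting field Q(sqrt(1147)) has degree 2 over Q, and its unique nontrivial automorphism is sqrt(1147) ↦ -sqrt(1147). Hence Gal(Q(sqrt(1147))/Q) = Z/2Z.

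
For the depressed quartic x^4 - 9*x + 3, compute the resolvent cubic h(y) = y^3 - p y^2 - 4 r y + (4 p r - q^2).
h(y) = y^3 - 12*y - 81

Identify coefficients: p = 0, q = -9, r = 3.
Plug into h(y) = y^3 - p y^2 - 4 r y + (4 p r - q^2):
  h(y) = y^3 - (0) y^2 - 4*(3) y + (4*(0)*(3) - (-9)^2)
       = y^3 + (0) y^2 + (-12) y + (-81).
Simplifying: h(y) = y^3 - 12*y - 81.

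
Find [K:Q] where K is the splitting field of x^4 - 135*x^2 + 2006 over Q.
[K:Q] = 4

f factors as (x^2 - 118)(x^2 - 17); the splitting field is K = Q(sqrt(118), sqrt(17)). Since 118, 17, and 2006 are all non-squares in Q, the three subfields Q(sqrt(118)), Q(sqrt(17)), Q(sqrt(2006)) are distinct degree-2 extensions, so [K:Q] = 4 (Klein four Galois group).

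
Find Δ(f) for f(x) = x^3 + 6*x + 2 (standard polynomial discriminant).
Δ = -972

For a depressed cubic x^3 + p x + q the discriminant is Δ = -4 p^3 - 27 q^2 = -4*(6)^3 - 27*(2)^2 = -864 - 108 = -972.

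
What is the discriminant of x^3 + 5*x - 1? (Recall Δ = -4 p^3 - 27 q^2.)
Δ = -527

For a depressed cubic x^3 + p x + q the discriminant is Δ = -4 p^3 - 27 q^2 = -4*(5)^3 - 27*(-1)^2 = -500 - 27 = -527.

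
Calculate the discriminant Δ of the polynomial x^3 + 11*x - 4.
Δ = -5756

For a depressed cubic x^3 + p x + q the discriminant is Δ = -4 p^3 - 27 q^2 = -4*(11)^3 - 27*(-4)^2 = -5324 - 432 = -5756.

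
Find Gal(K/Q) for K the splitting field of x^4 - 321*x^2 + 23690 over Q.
Gal(K/Q) = V_4 (Klein four-group, Z/2Z × Z/2Z)

f factors as (x^2 - 206)(x^2 - 115), so the splitting field is K = Q(sqrt(206), sqrt(115)). The elements 206, 115, 23690 are all non-squares in Q, so sqrt(206) and sqrt(115) generate independent quadratic extensions. Thus [K:Q] = 4 and Gal(K/Q) is generated by the two order-2 automorphisms sqrt(206) ↦ -sqrt(206) and sqrt(115) ↦ -sqrt(115), giving V_4.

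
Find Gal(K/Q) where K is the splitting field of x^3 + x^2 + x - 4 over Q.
Gal(K/Q) = S_3 (symmetric group of order 6)

Compute the discriminant of x^3 + (1)*x^2 + (1)*x + (-4): Δ = -491. Since Δ is not a rational square, the Galois group is not contained in A_3; it must be the full S_3 (irreducibility of the cubic rules out anything smaller).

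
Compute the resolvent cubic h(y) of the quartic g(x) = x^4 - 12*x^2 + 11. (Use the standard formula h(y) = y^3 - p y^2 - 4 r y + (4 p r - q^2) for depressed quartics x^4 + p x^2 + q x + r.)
h(y) = y^3 + 12*y^2 - 44*y - 528

Identify coefficients: p = -12, q = 0, r = 11.
Plug into h(y) = y^3 - p y^2 - 4 r y + (4 p r - q^2):
  h(y) = y^3 - (-12) y^2 - 4*(11) y + (4*(-12)*(11) - (0)^2)
       = y^3 + (12) y^2 + (-44) y + (-528).
Simplifying: h(y) = y^3 + 12*y^2 - 44*y - 528.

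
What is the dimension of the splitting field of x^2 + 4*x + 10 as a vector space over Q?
[K:Q] = 2

The discriminant of x^2 + (4)*x + (10) is b^2 - 4c = 16 - (40) = -24. Since -24 is not a perfect square in Q, the polynomial is irreducible over Q. Its two roots generate a degree-2 extension, so [K:Q] = 2.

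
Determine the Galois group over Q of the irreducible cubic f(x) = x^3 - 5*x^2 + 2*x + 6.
Gal(K/Q) = S_3 (symmetric group of order 6)

Compute the discriminant of x^3 + (-5)*x^2 + (2)*x + (6): Δ = 1016. Since Δ is not a rational square, the Galois group is not contained in A_3; it must be the full S_3 (irreducibility of the cubic rules out anything smaller).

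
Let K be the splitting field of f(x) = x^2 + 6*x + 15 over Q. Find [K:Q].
[K:Q] = 2

The discriminant of x^2 + (6)*x + (15) is b^2 - 4c = 36 - (60) = -24. Since -24 is not a perfect square in Q, the polynomial is irreducible over Q. Its two roots generate a degree-2 extension, so [K:Q] = 2.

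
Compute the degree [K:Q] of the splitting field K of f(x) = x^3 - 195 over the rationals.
[K:Q] = 6

x^3 - 195 has one real root r = 195^(1/3) and two complex roots r*zeta_3, r*zeta_3^2 where zeta_3 = e^(2*pi*i/3). The splitting field is Q(r, zeta_3). [Q(r):Q] = 3 and [Q(zeta_3):Q] = 2 with gcd = 1, so [Q(r, zeta_3):Q] = 3 * 2 = 6.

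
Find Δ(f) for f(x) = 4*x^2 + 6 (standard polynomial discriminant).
Δ = -96

For a quadratic a x^2 + b x + c the discriminant is Δ = b^2 - 4ac = (0)^2 - 4*(4)*(6) = 0 - (96) = -96.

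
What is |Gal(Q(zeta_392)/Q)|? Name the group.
|Gal(Q(zeta_392)/Q)| = phi(392) = 168; group ≅ (Z/392Z)^* ≅ Z/2Z × Z/2Z × Z/42Z

The n-th cyclotomic polynomial Φ_392(x) is the minimal polynomial of zeta_392 over Q and has degree phi(392) = 168. So Q(zeta_392) is a degree-168 Galois extension with Galois group (Z/392Z)^*. By CRT, (Z/392Z)^* ≅ (Z/8Z)^* × (Z/49Z)^*. Each prime-power unit group is (Z/8Z)^* ≅ Z/2Z × Z/2Z; (Z/49Z)^* ≅ Z/42Z. Hence Gal(Q(zeta_392)/Q) ≅ Z/2Z × Z/2Z × Z/42Z.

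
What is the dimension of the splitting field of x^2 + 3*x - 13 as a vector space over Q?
[K:Q] = 2

The discriminant of x^2 + (3)*x + (-13) is b^2 - 4c = 9 - (-52) = 61. Since 61 is not a perfect square in Q, the polynomial is irreducible over Q. Its two roots generate a degree-2 extension, so [K:Q] = 2.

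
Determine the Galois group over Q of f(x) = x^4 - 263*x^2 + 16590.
Gal(K/Q) = V_4 (Klein four-group, Z/2Z × Z/2Z)

f factors as (x^2 - 158)(x^2 - 105), so the splitting field is K = Q(sqrt(158), sqrt(105)). The elements 158, 105, 16590 are all non-squares in Q, so sqrt(158) and sqrt(105) generate independent quadratic extensions. Thus [K:Q] = 4 and Gal(K/Q) is generated by the two order-2 automorphisms sqrt(158) ↦ -sqrt(158) and sqrt(105) ↦ -sqrt(105), giving V_4.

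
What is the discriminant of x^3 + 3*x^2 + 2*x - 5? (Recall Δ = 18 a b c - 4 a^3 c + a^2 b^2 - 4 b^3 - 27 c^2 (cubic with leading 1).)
Δ = -671

For x^3 + a x^2 + b x + c the discriminant is Δ = 18 a b c - 4 a^3 c + a^2 b^2 - 4 b^3 - 27 c^2.
Plug a = 3, b = 2, c = -5:
  18*(3)*(2)*(-5) - 4*(3)^3*(-5) + (3)^2*(2)^2 - 4*(2)^3 - 27*(-5)^2
  = -540 + (540) + 36 + (-32) + (-675)
  = -671.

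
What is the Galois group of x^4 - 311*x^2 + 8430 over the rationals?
Gal(K/Q) = V_4 (Klein four-group, Z/2Z × Z/2Z)

f factors as (x^2 - 281)(x^2 - 30), so the splitting field is K = Q(sqrt(281), sqrt(30)). The elements 281, 30, 8430 are all non-squares in Q, so sqrt(281) and sqrt(30) generate independent quadratic extensions. Thus [K:Q] = 4 and Gal(K/Q) is generated by the two order-2 automorphisms sqrt(281) ↦ -sqrt(281) and sqrt(30) ↦ -sqrt(30), giving V_4.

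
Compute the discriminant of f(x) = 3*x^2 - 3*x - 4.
Δ = 57

For a quadratic a x^2 + b x + c the discriminant is Δ = b^2 - 4ac = (-3)^2 - 4*(3)*(-4) = 9 - (-48) = 57.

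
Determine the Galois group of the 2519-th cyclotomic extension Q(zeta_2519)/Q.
|Gal(Q(zeta_2519)/Q)| = phi(2519) = 2280; group ≅ (Z/2519Z)^* ≅ Z/10Z × Z/228Z

The n-th cyclotomic polynomial Φ_2519(x) is the minimal polynomial of zeta_2519 over Q and has degree phi(2519) = 2280. So Q(zeta_2519) is a degree-2280 Galois extension with Galois group (Z/2519Z)^*. By CRT, (Z/2519Z)^* ≅ (Z/11Z)^* × (Z/229Z)^*. Each prime-power unit group is (Z/11Z)^* ≅ Z/10Z; (Z/229Z)^* ≅ Z/228Z. Hence Gal(Q(zeta_2519)/Q) ≅ Z/10Z × Z/228Z.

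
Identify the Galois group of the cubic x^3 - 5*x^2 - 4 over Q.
Gal(K/Q) = S_3 (symmetric group of order 6)

Compute the discriminant of x^3 + (-5)*x^2 + (0)*x + (-4): Δ = -2432. Since Δ is not a rational square, the Galois group is not contained in A_3; it must be the full S_3 (irreducibility of the cubic rules out anything smaller).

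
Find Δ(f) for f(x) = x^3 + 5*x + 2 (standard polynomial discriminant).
Δ = -608

For x^3 + a x^2 + b x + c the discriminant is Δ = 18 a b c - 4 a^3 c + a^2 b^2 - 4 b^3 - 27 c^2.
Plug a = 0, b = 5, c = 2:
  18*(0)*(5)*(2) - 4*(0)^3*(2) + (0)^2*(5)^2 - 4*(5)^3 - 27*(2)^2
  = 0 + (0) + 0 + (-500) + (-108)
  = -608.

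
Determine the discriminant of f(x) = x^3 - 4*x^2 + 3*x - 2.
Δ = -152

For x^3 + a x^2 + b x + c the discriminant is Δ = 18 a b c - 4 a^3 c + a^2 b^2 - 4 b^3 - 27 c^2.
Plug a = -4, b = 3, c = -2:
  18*(-4)*(3)*(-2) - 4*(-4)^3*(-2) + (-4)^2*(3)^2 - 4*(3)^3 - 27*(-2)^2
  = 432 + (-512) + 144 + (-108) + (-108)
  = -152.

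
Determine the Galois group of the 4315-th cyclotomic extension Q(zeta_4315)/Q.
|Gal(Q(zeta_4315)/Q)| = phi(4315) = 3448; group ≅ (Z/4315Z)^* ≅ Z/4Z × Z/862Z

The n-th cyclotomic polynomial Φ_4315(x) is the minimal polynomial of zeta_4315 over Q and has degree phi(4315) = 3448. So Q(zeta_4315) is a degree-3448 Galois extension with Galois group (Z/4315Z)^*. By CRT, (Z/4315Z)^* ≅ (Z/5Z)^* × (Z/863Z)^*. Each prime-power unit group is (Z/5Z)^* ≅ Z/4Z; (Z/863Z)^* ≅ Z/862Z. Hence Gal(Q(zeta_4315)/Q) ≅ Z/4Z × Z/862Z.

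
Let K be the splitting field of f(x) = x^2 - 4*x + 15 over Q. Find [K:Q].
[K:Q] = 2

The discriminant of x^2 + (-4)*x + (15) is b^2 - 4c = 16 - (60) = -44. Since -44 is not a perfect square in Q, the polynomial is irreducible over Q. Its two roots generate a degree-2 extension, so [K:Q] = 2.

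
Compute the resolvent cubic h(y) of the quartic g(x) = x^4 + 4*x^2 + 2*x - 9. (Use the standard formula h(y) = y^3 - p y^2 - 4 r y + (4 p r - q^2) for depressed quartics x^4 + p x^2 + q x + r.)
h(y) = y^3 - 4*y^2 + 36*y - 148

Identify coefficients: p = 4, q = 2, r = -9.
Plug into h(y) = y^3 - p y^2 - 4 r y + (4 p r - q^2):
  h(y) = y^3 - (4) y^2 - 4*(-9) y + (4*(4)*(-9) - (2)^2)
       = y^3 + (-4) y^2 + (36) y + (-148).
Simplifying: h(y) = y^3 - 4*y^2 + 36*y - 148.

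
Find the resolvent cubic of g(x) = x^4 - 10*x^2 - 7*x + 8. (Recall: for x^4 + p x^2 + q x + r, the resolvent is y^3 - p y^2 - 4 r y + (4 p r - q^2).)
h(y) = y^3 + 10*y^2 - 32*y - 369

Identify coefficients: p = -10, q = -7, r = 8.
Plug into h(y) = y^3 - p y^2 - 4 r y + (4 p r - q^2):
  h(y) = y^3 - (-10) y^2 - 4*(8) y + (4*(-10)*(8) - (-7)^2)
       = y^3 + (10) y^2 + (-32) y + (-369).
Simplifying: h(y) = y^3 + 10*y^2 - 32*y - 369.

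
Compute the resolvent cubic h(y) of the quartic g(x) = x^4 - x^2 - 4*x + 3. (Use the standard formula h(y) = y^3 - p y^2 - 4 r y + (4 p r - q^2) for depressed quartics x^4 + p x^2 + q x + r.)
h(y) = y^3 + y^2 - 12*y - 28

Identify coefficients: p = -1, q = -4, r = 3.
Plug into h(y) = y^3 - p y^2 - 4 r y + (4 p r - q^2):
  h(y) = y^3 - (-1) y^2 - 4*(3) y + (4*(-1)*(3) - (-4)^2)
       = y^3 + (1) y^2 + (-12) y + (-28).
Simplifying: h(y) = y^3 + y^2 - 12*y - 28.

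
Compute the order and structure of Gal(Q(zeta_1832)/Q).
|Gal(Q(zeta_1832)/Q)| = phi(1832) = 912; group ≅ (Z/1832Z)^* ≅ Z/2Z × Z/2Z × Z/228Z

The n-th cyclotomic polynomial Φ_1832(x) is the minimal polynomial of zeta_1832 over Q and has degree phi(1832) = 912. So Q(zeta_1832) is a degree-912 Galois extension with Galois group (Z/1832Z)^*. By CRT, (Z/1832Z)^* ≅ (Z/8Z)^* × (Z/229Z)^*. Each prime-power unit group is (Z/8Z)^* ≅ Z/2Z × Z/2Z; (Z/229Z)^* ≅ Z/228Z. Hence Gal(Q(zeta_1832)/Q) ≅ Z/2Z × Z/2Z × Z/228Z.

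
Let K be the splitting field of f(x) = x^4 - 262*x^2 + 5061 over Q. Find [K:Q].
[K:Q] = 4

f factors as (x^2 - 241)(x^2 - 21); the splitting field is K = Q(sqrt(241), sqrt(21)). Since 241, 21, and 5061 are all non-squares in Q, the three subfields Q(sqrt(241)), Q(sqrt(21)), Q(sqrt(5061)) are distinct degree-2 extensions, so [K:Q] = 4 (Klein four Galois group).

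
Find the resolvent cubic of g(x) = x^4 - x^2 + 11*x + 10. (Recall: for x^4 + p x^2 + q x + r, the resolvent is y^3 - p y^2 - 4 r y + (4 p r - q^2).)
h(y) = y^3 + y^2 - 40*y - 161

Identify coefficients: p = -1, q = 11, r = 10.
Plug into h(y) = y^3 - p y^2 - 4 r y + (4 p r - q^2):
  h(y) = y^3 - (-1) y^2 - 4*(10) y + (4*(-1)*(10) - (11)^2)
       = y^3 + (1) y^2 + (-40) y + (-161).
Simplifying: h(y) = y^3 + y^2 - 40*y - 161.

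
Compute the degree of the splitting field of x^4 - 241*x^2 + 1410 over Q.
[K:Q] = 4

f factors as (x^2 - 235)(x^2 - 6); the splitting field is K = Q(sqrt(235), sqrt(6)). Since 235, 6, and 1410 are all non-squares in Q, the three subfields Q(sqrt(235)), Q(sqrt(6)), Q(sqrt(1410)) are distinct degree-2 extensions, so [K:Q] = 4 (Klein four Galois group).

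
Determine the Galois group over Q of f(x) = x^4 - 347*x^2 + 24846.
Gal(K/Q) = V_4 (Klein four-group, Z/2Z × Z/2Z)

f factors as (x^2 - 101)(x^2 - 246), so the splitting field is K = Q(sqrt(101), sqrt(246)). The elements 101, 246, 24846 are all non-squares in Q, so sqrt(101) and sqrt(246) generate independent quadratic extensions. Thus [K:Q] = 4 and Gal(K/Q) is generated by the two order-2 automorphisms sqrt(101) ↦ -sqrt(101) and sqrt(246) ↦ -sqrt(246), giving V_4.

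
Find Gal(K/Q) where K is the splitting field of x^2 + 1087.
Gal(K/Q) = Z/2Z (cyclic of order 2)

x^2 + 1087 is irreducible over Q since -1087 is not a rational square. The splitting field Q(sqrt(-1087)) has degree 2 over Q, and its unique nontrivial automorphism is sqrt(-1087) ↦ -sqrt(-1087). Hence Gal(Q(sqrt(-1087))/Q) = Z/2Z.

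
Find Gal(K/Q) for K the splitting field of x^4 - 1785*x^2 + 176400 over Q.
Gal(K/Q) = Z/2Z (cyclic of order 2)

f factors as (x^2 - 1680)(x^2 - 105), so the splitting field is K = Q(sqrt(1680), sqrt(105)). The squarefree part of 1680 is 105 and the squarefree part of 105 is also 105, so sqrt(1680) and sqrt(105) are both rational multiples of sqrt(105). Hence Q(sqrt(1680)) = Q(sqrt(105)) = Q(sqrt(105)), and the splitting field collapses to a single degree-2 extension with Galois group Z/2Z.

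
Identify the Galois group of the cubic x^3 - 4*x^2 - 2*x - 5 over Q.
Gal(K/Q) = S_3 (symmetric group of order 6)

Compute the discriminant of x^3 + (-4)*x^2 + (-2)*x + (-5): Δ = -2579. Since Δ is not a rational square, the Galois group is not contained in A_3; it must be the full S_3 (irreducibility of the cubic rules out anything smaller).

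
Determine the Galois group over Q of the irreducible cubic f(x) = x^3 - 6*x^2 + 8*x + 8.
Gal(K/Q) = S_3 (symmetric group of order 6)

Compute the discriminant of x^3 + (-6)*x^2 + (8)*x + (8): Δ = -1472. Since Δ is not a rational square, the Galois group is not contained in A_3; it must be the full S_3 (irreducibility of the cubic rules out anything smaller).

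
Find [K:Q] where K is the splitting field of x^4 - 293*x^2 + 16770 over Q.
[K:Q] = 4

f factors as (x^2 - 78)(x^2 - 215); the splitting field is K = Q(sqrt(78), sqrt(215)). Since 78, 215, and 16770 are all non-squares in Q, the three subfields Q(sqrt(78)), Q(sqrt(215)), Q(sqrt(16770)) are distinct degree-2 extensions, so [K:Q] = 4 (Klein four Galois group).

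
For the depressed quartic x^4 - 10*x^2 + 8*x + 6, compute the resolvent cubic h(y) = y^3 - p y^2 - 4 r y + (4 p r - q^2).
h(y) = y^3 + 10*y^2 - 24*y - 304

Identify coefficients: p = -10, q = 8, r = 6.
Plug into h(y) = y^3 - p y^2 - 4 r y + (4 p r - q^2):
  h(y) = y^3 - (-10) y^2 - 4*(6) y + (4*(-10)*(6) - (8)^2)
       = y^3 + (10) y^2 + (-24) y + (-304).
Simplifying: h(y) = y^3 + 10*y^2 - 24*y - 304.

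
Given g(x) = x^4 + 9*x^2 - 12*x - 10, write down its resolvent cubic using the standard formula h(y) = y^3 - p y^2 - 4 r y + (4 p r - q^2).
h(y) = y^3 - 9*y^2 + 40*y - 504

Identify coefficients: p = 9, q = -12, r = -10.
Plug into h(y) = y^3 - p y^2 - 4 r y + (4 p r - q^2):
  h(y) = y^3 - (9) y^2 - 4*(-10) y + (4*(9)*(-10) - (-12)^2)
       = y^3 + (-9) y^2 + (40) y + (-504).
Simplifying: h(y) = y^3 - 9*y^2 + 40*y - 504.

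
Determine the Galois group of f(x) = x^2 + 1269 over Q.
Gal(K/Q) = Z/2Z (cyclic of order 2)

x^2 + 1269 is irreducible over Q since -1269 is not a rational square. The splitting field Q(sqrt(-1269)) has degree 2 over Q, and its unique nontrivial automorphism is sqrt(-1269) ↦ -sqrt(-1269). Hence Gal(Q(sqrt(-1269))/Q) = Z/2Z.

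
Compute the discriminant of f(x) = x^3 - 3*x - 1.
Δ = 81

For a depressed cubic x^3 + p x + q the discriminant is Δ = -4 p^3 - 27 q^2 = -4*(-3)^3 - 27*(-1)^2 = 108 - 27 = 81.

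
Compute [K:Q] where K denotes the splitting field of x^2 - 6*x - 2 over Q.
[K:Q] = 2

The discriminant of x^2 + (-6)*x + (-2) is b^2 - 4c = 36 - (-8) = 44. Since 44 is not a perfect square in Q, the polynomial is irreducible over Q. Its two roots generate a degree-2 extension, so [K:Q] = 2.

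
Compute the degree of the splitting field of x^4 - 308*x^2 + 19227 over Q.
[K:Q] = 4

f factors as (x^2 - 221)(x^2 - 87); the splitting field is K = Q(sqrt(221), sqrt(87)). Since 221, 87, and 19227 are all non-squares in Q, the three subfields Q(sqrt(221)), Q(sqrt(87)), Q(sqrt(19227)) are distinct degree-2 extensions, so [K:Q] = 4 (Klein four Galois group).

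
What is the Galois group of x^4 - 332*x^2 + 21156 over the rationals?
Gal(K/Q) = V_4 (Klein four-group, Z/2Z × Z/2Z)

f factors as (x^2 - 86)(x^2 - 246), so the splitting field is K = Q(sqrt(86), sqrt(246)). The elements 86, 246, 21156 are all non-squares in Q, so sqrt(86) and sqrt(246) generate independent quadratic extensions. Thus [K:Q] = 4 and Gal(K/Q) is generated by the two order-2 automorphisms sqrt(86) ↦ -sqrt(86) and sqrt(246) ↦ -sqrt(246), giving V_4.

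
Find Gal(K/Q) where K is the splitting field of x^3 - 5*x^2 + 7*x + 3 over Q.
Gal(K/Q) = S_3 (symmetric group of order 6)

Compute the discriminant of x^3 + (-5)*x^2 + (7)*x + (3): Δ = -780. Since Δ is not a rational square, the Galois group is not contained in A_3; it must be the full S_3 (irreducibility of the cubic rules out anything smaller).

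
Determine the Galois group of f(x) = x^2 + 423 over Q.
Gal(K/Q) = Z/2Z (cyclic of order 2)

x^2 + 423 is irreducible over Q since -423 is not a rational square. The splitting field Q(sqrt(-423)) has degree 2 over Q, and its unique nontrivial automorphism is sqrt(-423) ↦ -sqrt(-423). Hence Gal(Q(sqrt(-423))/Q) = Z/2Z.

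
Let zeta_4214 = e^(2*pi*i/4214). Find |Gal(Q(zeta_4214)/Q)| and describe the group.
|Gal(Q(zeta_4214)/Q)| = phi(4214) = 1764; group ≅ (Z/4214Z)^* ≅ Z/42Z × Z/42Z

The n-th cyclotomic polynomial Φ_4214(x) is the minimal polynomial of zeta_4214 over Q and has degree phi(4214) = 1764. So Q(zeta_4214) is a degree-1764 Galois extension with Galois group (Z/4214Z)^*. By CRT, (Z/4214Z)^* ≅ (Z/2Z)^* × (Z/49Z)^* × (Z/43Z)^*. Each prime-power unit group is (Z/2Z)^* ≅ trivial group (order 1); (Z/49Z)^* ≅ Z/42Z; (Z/43Z)^* ≅ Z/42Z. Hence Gal(Q(zeta_4214)/Q) ≅ Z/42Z × Z/42Z.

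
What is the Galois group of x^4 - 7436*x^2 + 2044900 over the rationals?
Gal(K/Q) = Z/2Z (cyclic of order 2)

f factors as (x^2 - 7150)(x^2 - 286), so the splitting field is K = Q(sqrt(7150), sqrt(286)). The squarefree part of 7150 is 286 and the squarefree part of 286 is also 286, so sqrt(7150) and sqrt(286) are both rational multiples of sqrt(286). Hence Q(sqrt(7150)) = Q(sqrt(286)) = Q(sqrt(286)), and the splitting field collapses to a single degree-2 extension with Galois group Z/2Z.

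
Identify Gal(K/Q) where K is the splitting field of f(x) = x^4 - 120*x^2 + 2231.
Gal(K/Q) = V_4 (Klein four-group, Z/2Z × Z/2Z)

f factors as (x^2 - 23)(x^2 - 97), so the splitting field is K = Q(sqrt(23), sqrt(97)). The elements 23, 97, 2231 are all non-squares in Q, so sqrt(23) and sqrt(97) generate independent quadratic extensions. Thus [K:Q] = 4 and Gal(K/Q) is generated by the two order-2 automorphisms sqrt(23) ↦ -sqrt(23) and sqrt(97) ↦ -sqrt(97), giving V_4.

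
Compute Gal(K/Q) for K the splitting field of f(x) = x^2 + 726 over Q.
Gal(K/Q) = Z/2Z (cyclic of order 2)

x^2 + 726 is irreducible over Q since -726 is not a rational square. The splitting field Q(sqrt(-726)) has degree 2 over Q, and its unique nontrivial automorphism is sqrt(-726) ↦ -sqrt(-726). Hence Gal(Q(sqrt(-726))/Q) = Z/2Z.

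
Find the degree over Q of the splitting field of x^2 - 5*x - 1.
[K:Q] = 2

The discriminant of x^2 + (-5)*x + (-1) is b^2 - 4c = 25 - (-4) = 29. Since 29 is not a perfect square in Q, the polynomial is irreducible over Q. Its two roots generate a degree-2 extension, so [K:Q] = 2.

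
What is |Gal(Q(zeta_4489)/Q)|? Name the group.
|Gal(Q(zeta_4489)/Q)| = phi(4489) = 4422; group ≅ (Z/4489Z)^* ≅ Z/4422Z

The n-th cyclotomic polynomial Φ_4489(x) is the minimal polynomial of zeta_4489 over Q and has degree phi(4489) = 4422. So Q(zeta_4489) is a degree-4422 Galois extension with Galois group (Z/4489Z)^*. (Z/4489Z)^* is cyclic since 4489 is an odd prime power (or 4). Hence Gal(Q(zeta_4489)/Q) ≅ Z/4422Z.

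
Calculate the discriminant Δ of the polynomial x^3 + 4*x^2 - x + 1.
Δ = -335

For x^3 + a x^2 + b x + c the discriminant is Δ = 18 a b c - 4 a^3 c + a^2 b^2 - 4 b^3 - 27 c^2.
Plug a = 4, b = -1, c = 1:
  18*(4)*(-1)*(1) - 4*(4)^3*(1) + (4)^2*(-1)^2 - 4*(-1)^3 - 27*(1)^2
  = -72 + (-256) + 16 + (4) + (-27)
  = -335.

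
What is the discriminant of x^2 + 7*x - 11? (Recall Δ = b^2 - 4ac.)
Δ = 93

For a quadratic a x^2 + b x + c the discriminant is Δ = b^2 - 4ac = (7)^2 - 4*(1)*(-11) = 49 - (-44) = 93.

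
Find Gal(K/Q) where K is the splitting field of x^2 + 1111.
Gal(K/Q) = Z/2Z (cyclic of order 2)

x^2 + 1111 is irreducible over Q since -1111 is not a rational square. The splitting field Q(sqrt(-1111)) has degree 2 over Q, and its unique nontrivial automorphism is sqrt(-1111) ↦ -sqrt(-1111). Hence Gal(Q(sqrt(-1111))/Q) = Z/2Z.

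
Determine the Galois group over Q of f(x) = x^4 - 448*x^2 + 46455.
Gal(K/Q) = V_4 (Klein four-group, Z/2Z × Z/2Z)

f factors as (x^2 - 285)(x^2 - 163), so the splitting field is K = Q(sqrt(285), sqrt(163)). The elements 285, 163, 46455 are all non-squares in Q, so sqrt(285) and sqrt(163) generate independent quadratic extensions. Thus [K:Q] = 4 and Gal(K/Q) is generated by the two order-2 automorphisms sqrt(285) ↦ -sqrt(285) and sqrt(163) ↦ -sqrt(163), giving V_4.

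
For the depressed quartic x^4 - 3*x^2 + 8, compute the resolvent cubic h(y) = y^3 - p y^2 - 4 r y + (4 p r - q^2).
h(y) = y^3 + 3*y^2 - 32*y - 96

Identify coefficients: p = -3, q = 0, r = 8.
Plug into h(y) = y^3 - p y^2 - 4 r y + (4 p r - q^2):
  h(y) = y^3 - (-3) y^2 - 4*(8) y + (4*(-3)*(8) - (0)^2)
       = y^3 + (3) y^2 + (-32) y + (-96).
Simplifying: h(y) = y^3 + 3*y^2 - 32*y - 96.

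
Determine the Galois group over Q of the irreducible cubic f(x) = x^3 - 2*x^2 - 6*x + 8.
Gal(K/Q) = S_3 (symmetric group of order 6)

Compute the discriminant of x^3 + (-2)*x^2 + (-6)*x + (8): Δ = 1264. Since Δ is not a rational square, the Galois group is not contained in A_3; it must be the full S_3 (irreducibility of the cubic rules out anything smaller).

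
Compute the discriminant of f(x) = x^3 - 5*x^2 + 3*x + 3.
Δ = 564

For x^3 + a x^2 + b x + c the discriminant is Δ = 18 a b c - 4 a^3 c + a^2 b^2 - 4 b^3 - 27 c^2.
Plug a = -5, b = 3, c = 3:
  18*(-5)*(3)*(3) - 4*(-5)^3*(3) + (-5)^2*(3)^2 - 4*(3)^3 - 27*(3)^2
  = -810 + (1500) + 225 + (-108) + (-243)
  = 564.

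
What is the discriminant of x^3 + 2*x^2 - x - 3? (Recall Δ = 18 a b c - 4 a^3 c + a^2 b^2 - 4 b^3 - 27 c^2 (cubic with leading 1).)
Δ = -31

For x^3 + a x^2 + b x + c the discriminant is Δ = 18 a b c - 4 a^3 c + a^2 b^2 - 4 b^3 - 27 c^2.
Plug a = 2, b = -1, c = -3:
  18*(2)*(-1)*(-3) - 4*(2)^3*(-3) + (2)^2*(-1)^2 - 4*(-1)^3 - 27*(-3)^2
  = 108 + (96) + 4 + (4) + (-243)
  = -31.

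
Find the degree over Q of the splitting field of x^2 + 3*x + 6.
[K:Q] = 2

The discriminant of x^2 + (3)*x + (6) is b^2 - 4c = 9 - (24) = -15. Since -15 is not a perfect square in Q, the polynomial is irreducible over Q. Its two roots generate a degree-2 extension, so [K:Q] = 2.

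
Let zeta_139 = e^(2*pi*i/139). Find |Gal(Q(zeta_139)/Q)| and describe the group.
|Gal(Q(zeta_139)/Q)| = phi(139) = 138; group ≅ (Z/139Z)^* ≅ Z/138Z

The n-th cyclotomic polynomial Φ_139(x) is the minimal polynomial of zeta_139 over Q and has degree phi(139) = 138. So Q(zeta_139) is a degree-138 Galois extension with Galois group (Z/139Z)^*. (Z/139Z)^* is cyclic since 139 is an odd prime power (or 4). Hence Gal(Q(zeta_139)/Q) ≅ Z/138Z.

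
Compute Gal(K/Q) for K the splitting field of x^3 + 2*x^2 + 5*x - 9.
Gal(K/Q) = S_3 (symmetric group of order 6)

Compute the discriminant of x^3 + (2)*x^2 + (5)*x + (-9): Δ = -3919. Since Δ is not a rational square, the Galois group is not contained in A_3; it must be the full S_3 (irreducibility of the cubic rules out anything smaller).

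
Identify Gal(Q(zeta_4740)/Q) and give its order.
|Gal(Q(zeta_4740)/Q)| = phi(4740) = 1248; group ≅ (Z/4740Z)^* ≅ Z/2Z × Z/2Z × Z/4Z × Z/78Z

The n-th cyclotomic polynomial Φ_4740(x) is the minimal polynomial of zeta_4740 over Q and has degree phi(4740) = 1248. So Q(zeta_4740) is a degree-1248 Galois extension with Galois group (Z/4740Z)^*. By CRT, (Z/4740Z)^* ≅ (Z/4Z)^* × (Z/3Z)^* × (Z/5Z)^* × (Z/79Z)^*. Each prime-power unit group is (Z/4Z)^* ≅ Z/2Z; (Z/3Z)^* ≅ Z/2Z; (Z/5Z)^* ≅ Z/4Z; (Z/79Z)^* ≅ Z/78Z. Hence Gal(Q(zeta_4740)/Q) ≅ Z/2Z × Z/2Z × Z/4Z × Z/78Z.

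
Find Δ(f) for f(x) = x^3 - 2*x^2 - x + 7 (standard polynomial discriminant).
Δ = -839

For x^3 + a x^2 + b x + c the discriminant is Δ = 18 a b c - 4 a^3 c + a^2 b^2 - 4 b^3 - 27 c^2.
Plug a = -2, b = -1, c = 7:
  18*(-2)*(-1)*(7) - 4*(-2)^3*(7) + (-2)^2*(-1)^2 - 4*(-1)^3 - 27*(7)^2
  = 252 + (224) + 4 + (4) + (-1323)
  = -839.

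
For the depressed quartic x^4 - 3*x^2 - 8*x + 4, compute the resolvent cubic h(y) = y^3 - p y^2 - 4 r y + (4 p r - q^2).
h(y) = y^3 + 3*y^2 - 16*y - 112

Identify coefficients: p = -3, q = -8, r = 4.
Plug into h(y) = y^3 - p y^2 - 4 r y + (4 p r - q^2):
  h(y) = y^3 - (-3) y^2 - 4*(4) y + (4*(-3)*(4) - (-8)^2)
       = y^3 + (3) y^2 + (-16) y + (-112).
Simplifying: h(y) = y^3 + 3*y^2 - 16*y - 112.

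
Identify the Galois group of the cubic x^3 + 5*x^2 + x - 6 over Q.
Gal(K/Q) = S_3 (symmetric group of order 6)

Compute the discriminant of x^3 + (5)*x^2 + (1)*x + (-6): Δ = 1509. Since Δ is not a rational square, the Galois group is not contained in A_3; it must be the full S_3 (irreducibility of the cubic rules out anything smaller).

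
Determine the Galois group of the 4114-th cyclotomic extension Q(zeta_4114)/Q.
|Gal(Q(zeta_4114)/Q)| = phi(4114) = 1760; group ≅ (Z/4114Z)^* ≅ Z/16Z × Z/110Z

The n-th cyclotomic polynomial Φ_4114(x) is the minimal polynomial of zeta_4114 over Q and has degree phi(4114) = 1760. So Q(zeta_4114) is a degree-1760 Galois extension with Galois group (Z/4114Z)^*. By CRT, (Z/4114Z)^* ≅ (Z/2Z)^* × (Z/121Z)^* × (Z/17Z)^*. Each prime-power unit group is (Z/2Z)^* ≅ trivial group (order 1); (Z/121Z)^* ≅ Z/110Z; (Z/17Z)^* ≅ Z/16Z. Hence Gal(Q(zeta_4114)/Q) ≅ Z/16Z × Z/110Z.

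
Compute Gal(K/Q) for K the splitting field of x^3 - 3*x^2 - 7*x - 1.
Gal(K/Q) = S_3 (symmetric group of order 6)

Compute the discriminant of x^3 + (-3)*x^2 + (-7)*x + (-1): Δ = 1300. Since Δ is not a rational square, the Galois group is not contained in A_3; it must be the full S_3 (irreducibility of the cubic rules out anything smaller).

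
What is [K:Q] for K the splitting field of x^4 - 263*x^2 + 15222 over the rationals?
[K:Q] = 4

f factors as (x^2 - 86)(x^2 - 177); the splitting field is K = Q(sqrt(86), sqrt(177)). Since 86, 177, and 15222 are all non-squares in Q, the three subfields Q(sqrt(86)), Q(sqrt(177)), Q(sqrt(15222)) are distinct degree-2 extensions, so [K:Q] = 4 (Klein four Galois group).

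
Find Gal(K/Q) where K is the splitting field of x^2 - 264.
Gal(K/Q) = Z/2Z (cyclic of order 2)

x^2 - 264 is irreducible over Q since 264 is not a rational square. The splitting field Q(sqrt(264)) has degree 2 over Q, and its unique nontrivial automorphism is sqrt(264) ↦ -sqrt(264). Hence Gal(Q(sqrt(264))/Q) = Z/2Z.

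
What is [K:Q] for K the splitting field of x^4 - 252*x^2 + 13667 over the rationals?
[K:Q] = 4

f factors as (x^2 - 79)(x^2 - 173); the splitting field is K = Q(sqrt(79), sqrt(173)). Since 79, 173, and 13667 are all non-squares in Q, the three subfields Q(sqrt(79)), Q(sqrt(173)), Q(sqrt(13667)) are distinct degree-2 extensions, so [K:Q] = 4 (Klein four Galois group).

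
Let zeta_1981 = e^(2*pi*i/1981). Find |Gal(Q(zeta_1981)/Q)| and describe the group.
|Gal(Q(zeta_1981)/Q)| = phi(1981) = 1692; group ≅ (Z/1981Z)^* ≅ Z/6Z × Z/282Z

The n-th cyclotomic polynomial Φ_1981(x) is the minimal polynomial of zeta_1981 over Q and has degree phi(1981) = 1692. So Q(zeta_1981) is a degree-1692 Galois extension with Galois group (Z/1981Z)^*. By CRT, (Z/1981Z)^* ≅ (Z/7Z)^* × (Z/283Z)^*. Each prime-power unit group is (Z/7Z)^* ≅ Z/6Z; (Z/283Z)^* ≅ Z/282Z. Hence Gal(Q(zeta_1981)/Q) ≅ Z/6Z × Z/282Z.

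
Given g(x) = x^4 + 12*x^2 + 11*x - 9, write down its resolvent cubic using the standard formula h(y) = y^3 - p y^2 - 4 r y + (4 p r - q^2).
h(y) = y^3 - 12*y^2 + 36*y - 553

Identify coefficients: p = 12, q = 11, r = -9.
Plug into h(y) = y^3 - p y^2 - 4 r y + (4 p r - q^2):
  h(y) = y^3 - (12) y^2 - 4*(-9) y + (4*(12)*(-9) - (11)^2)
       = y^3 + (-12) y^2 + (36) y + (-553).
Simplifying: h(y) = y^3 - 12*y^2 + 36*y - 553.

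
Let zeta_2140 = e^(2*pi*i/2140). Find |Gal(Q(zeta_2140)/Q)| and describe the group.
|Gal(Q(zeta_2140)/Q)| = phi(2140) = 848; group ≅ (Z/2140Z)^* ≅ Z/2Z × Z/4Z × Z/106Z

The n-th cyclotomic polynomial Φ_2140(x) is the minimal polynomial of zeta_2140 over Q and has degree phi(2140) = 848. So Q(zeta_2140) is a degree-848 Galois extension with Galois group (Z/2140Z)^*. By CRT, (Z/2140Z)^* ≅ (Z/4Z)^* × (Z/5Z)^* × (Z/107Z)^*. Each prime-power unit group is (Z/4Z)^* ≅ Z/2Z; (Z/5Z)^* ≅ Z/4Z; (Z/107Z)^* ≅ Z/106Z. Hence Gal(Q(zeta_2140)/Q) ≅ Z/2Z × Z/4Z × Z/106Z.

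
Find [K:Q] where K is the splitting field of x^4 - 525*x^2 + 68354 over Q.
[K:Q] = 4

f factors as (x^2 - 239)(x^2 - 286); the splitting field is K = Q(sqrt(239), sqrt(286)). Since 239, 286, and 68354 are all non-squares in Q, the three subfields Q(sqrt(239)), Q(sqrt(286)), Q(sqrt(68354)) are distinct degree-2 extensions, so [K:Q] = 4 (Klein four Galois group).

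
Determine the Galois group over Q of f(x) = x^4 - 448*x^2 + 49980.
Gal(K/Q) = V_4 (Klein four-group, Z/2Z × Z/2Z)

f factors as (x^2 - 238)(x^2 - 210), so the splitting field is K = Q(sqrt(238), sqrt(210)). The elements 238, 210, 49980 are all non-squares in Q, so sqrt(238) and sqrt(210) generate independent quadratic extensions. Thus [K:Q] = 4 and Gal(K/Q) is generated by the two order-2 automorphisms sqrt(238) ↦ -sqrt(238) and sqrt(210) ↦ -sqrt(210), giving V_4.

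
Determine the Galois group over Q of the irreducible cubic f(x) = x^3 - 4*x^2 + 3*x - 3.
Gal(K/Q) = S_3 (symmetric group of order 6)

Compute the discriminant of x^3 + (-4)*x^2 + (3)*x + (-3): Δ = -327. Since Δ is not a rational square, the Galois group is not contained in A_3; it must be the full S_3 (irreducibility of the cubic rules out anything smaller).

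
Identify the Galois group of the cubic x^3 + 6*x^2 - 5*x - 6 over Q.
Gal(K/Q) = S_3 (symmetric group of order 6)

Compute the discriminant of x^3 + (6)*x^2 + (-5)*x + (-6): Δ = 8852. Since Δ is not a rational square, the Galois group is not contained in A_3; it must be the full S_3 (irreducibility of the cubic rules out anything smaller).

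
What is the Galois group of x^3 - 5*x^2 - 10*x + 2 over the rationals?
Gal(K/Q) = S_3 (symmetric group of order 6)

Compute the discriminant of x^3 + (-5)*x^2 + (-10)*x + (2): Δ = 9192. Since Δ is not a rational square, the Galois group is not contained in A_3; it must be the full S_3 (irreducibility of the cubic rules out anything smaller).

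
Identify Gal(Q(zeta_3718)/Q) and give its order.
|Gal(Q(zeta_3718)/Q)| = phi(3718) = 1560; group ≅ (Z/3718Z)^* ≅ Z/10Z × Z/156Z

The n-th cyclotomic polynomial Φ_3718(x) is the minimal polynomial of zeta_3718 over Q and has degree phi(3718) = 1560. So Q(zeta_3718) is a degree-1560 Galois extension with Galois group (Z/3718Z)^*. By CRT, (Z/3718Z)^* ≅ (Z/2Z)^* × (Z/11Z)^* × (Z/169Z)^*. Each prime-power unit group is (Z/2Z)^* ≅ trivial group (order 1); (Z/11Z)^* ≅ Z/10Z; (Z/169Z)^* ≅ Z/156Z. Hence Gal(Q(zeta_3718)/Q) ≅ Z/10Z × Z/156Z.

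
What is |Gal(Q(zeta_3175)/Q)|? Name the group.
|Gal(Q(zeta_3175)/Q)| = phi(3175) = 2520; group ≅ (Z/3175Z)^* ≅ Z/20Z × Z/126Z

The n-th cyclotomic polynomial Φ_3175(x) is the minimal polynomial of zeta_3175 over Q and has degree phi(3175) = 2520. So Q(zeta_3175) is a degree-2520 Galois extension with Galois group (Z/3175Z)^*. By CRT, (Z/3175Z)^* ≅ (Z/25Z)^* × (Z/127Z)^*. Each prime-power unit group is (Z/25Z)^* ≅ Z/20Z; (Z/127Z)^* ≅ Z/126Z. Hence Gal(Q(zeta_3175)/Q) ≅ Z/20Z × Z/126Z.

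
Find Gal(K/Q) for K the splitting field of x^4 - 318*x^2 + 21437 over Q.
Gal(K/Q) = V_4 (Klein four-group, Z/2Z × Z/2Z)

f factors as (x^2 - 221)(x^2 - 97), so the splitting field is K = Q(sqrt(221), sqrt(97)). The elements 221, 97, 21437 are all non-squares in Q, so sqrt(221) and sqrt(97) generate independent quadratic extensions. Thus [K:Q] = 4 and Gal(K/Q) is generated by the two order-2 automorphisms sqrt(221) ↦ -sqrt(221) and sqrt(97) ↦ -sqrt(97), giving V_4.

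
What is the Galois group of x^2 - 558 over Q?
Gal(K/Q) = Z/2Z (cyclic of order 2)

x^2 - 558 is irreducible over Q since 558 is not a rational square. The splitting field Q(sqrt(558)) has degree 2 over Q, and its unique nontrivial automorphism is sqrt(558) ↦ -sqrt(558). Hence Gal(Q(sqrt(558))/Q) = Z/2Z.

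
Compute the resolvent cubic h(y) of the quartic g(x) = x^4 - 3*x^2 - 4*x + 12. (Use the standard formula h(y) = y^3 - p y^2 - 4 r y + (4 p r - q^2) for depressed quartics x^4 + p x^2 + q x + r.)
h(y) = y^3 + 3*y^2 - 48*y - 160

Identify coefficients: p = -3, q = -4, r = 12.
Plug into h(y) = y^3 - p y^2 - 4 r y + (4 p r - q^2):
  h(y) = y^3 - (-3) y^2 - 4*(12) y + (4*(-3)*(12) - (-4)^2)
       = y^3 + (3) y^2 + (-48) y + (-160).
Simplifying: h(y) = y^3 + 3*y^2 - 48*y - 160.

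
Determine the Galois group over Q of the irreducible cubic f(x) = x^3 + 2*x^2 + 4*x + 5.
Gal(K/Q) = S_3 (symmetric group of order 6)

Compute the discriminant of x^3 + (2)*x^2 + (4)*x + (5): Δ = -307. Since Δ is not a rational square, the Galois group is not contained in A_3; it must be the full S_3 (irreducibility of the cubic rules out anything smaller).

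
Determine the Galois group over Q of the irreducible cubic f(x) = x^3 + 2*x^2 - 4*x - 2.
Gal(K/Q) = S_3 (symmetric group of order 6)

Compute the discriminant of x^3 + (2)*x^2 + (-4)*x + (-2): Δ = 564. Since Δ is not a rational square, the Galois group is not contained in A_3; it must be the full S_3 (irreducibility of the cubic rules out anything smaller).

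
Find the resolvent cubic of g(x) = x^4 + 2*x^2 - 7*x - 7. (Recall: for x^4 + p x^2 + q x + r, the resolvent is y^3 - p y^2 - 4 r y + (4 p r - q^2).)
h(y) = y^3 - 2*y^2 + 28*y - 105

Identify coefficients: p = 2, q = -7, r = -7.
Plug into h(y) = y^3 - p y^2 - 4 r y + (4 p r - q^2):
  h(y) = y^3 - (2) y^2 - 4*(-7) y + (4*(2)*(-7) - (-7)^2)
       = y^3 + (-2) y^2 + (28) y + (-105).
Simplifying: h(y) = y^3 - 2*y^2 + 28*y - 105.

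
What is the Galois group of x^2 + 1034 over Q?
Gal(K/Q) = Z/2Z (cyclic of order 2)

x^2 + 1034 is irreducible over Q since -1034 is not a rational square. The splitting field Q(sqrt(-1034)) has degree 2 over Q, and its unique nontrivial automorphism is sqrt(-1034) ↦ -sqrt(-1034). Hence Gal(Q(sqrt(-1034))/Q) = Z/2Z.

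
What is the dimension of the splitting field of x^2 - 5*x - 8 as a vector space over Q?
[K:Q] = 2

The discriminant of x^2 + (-5)*x + (-8) is b^2 - 4c = 25 - (-32) = 57. Since 57 is not a perfect square in Q, the polynomial is irreducible over Q. Its two roots generate a degree-2 extension, so [K:Q] = 2.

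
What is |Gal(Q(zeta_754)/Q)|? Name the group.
|Gal(Q(zeta_754)/Q)| = phi(754) = 336; group ≅ (Z/754Z)^* ≅ Z/12Z × Z/28Z

The n-th cyclotomic polynomial Φ_754(x) is the minimal polynomial of zeta_754 over Q and has degree phi(754) = 336. So Q(zeta_754) is a degree-336 Galois extension with Galois group (Z/754Z)^*. By CRT, (Z/754Z)^* ≅ (Z/2Z)^* × (Z/13Z)^* × (Z/29Z)^*. Each prime-power unit group is (Z/2Z)^* ≅ trivial group (order 1); (Z/13Z)^* ≅ Z/12Z; (Z/29Z)^* ≅ Z/28Z. Hence Gal(Q(zeta_754)/Q) ≅ Z/12Z × Z/28Z.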